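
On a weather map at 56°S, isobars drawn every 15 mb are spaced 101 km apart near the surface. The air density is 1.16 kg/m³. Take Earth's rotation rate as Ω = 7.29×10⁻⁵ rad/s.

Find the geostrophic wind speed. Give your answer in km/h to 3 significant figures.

Coriolis parameter at 56°S:
f = 2Ω sin φ = 2 × 7.29×10⁻⁵ × sin 56° = 1.21×10⁻⁴ s⁻¹
Pressure gradient: |∂P/∂n| = 1500 Pa / 101000 m = 1.49×10⁻² Pa/m
Geostrophic balance (pressure-gradient force = Coriolis force):
V_g = (1/(fρ)) |∂P/∂n| = 1.49×10⁻² / (1.21×10⁻⁴ × 1.16) = 106 m/s
Converting: 106 m/s × 3.6 = 381 km/h

381 km/h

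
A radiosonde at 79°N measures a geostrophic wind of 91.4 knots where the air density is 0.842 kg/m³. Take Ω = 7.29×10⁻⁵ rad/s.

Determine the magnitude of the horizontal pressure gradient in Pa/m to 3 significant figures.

Coriolis parameter at 79°N:
f = 2Ω sin φ = 2 × 7.29×10⁻⁵ × sin 79° = 1.43×10⁻⁴ s⁻¹
Wind speed in SI: 91.4 knots = 47.0 m/s
Geostrophic balance rearranged: |∂P/∂n| = f ρ V_g
|∂P/∂n| = 1.43×10⁻⁴ × 0.842 × 47.0 = 5.67×10⁻³ Pa/m

5.67×10⁻³ Pa/m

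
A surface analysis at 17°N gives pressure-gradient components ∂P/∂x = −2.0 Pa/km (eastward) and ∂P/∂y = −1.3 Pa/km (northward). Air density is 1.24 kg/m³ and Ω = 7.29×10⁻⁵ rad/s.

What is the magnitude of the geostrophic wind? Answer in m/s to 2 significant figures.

Coriolis parameter at 17°N:
f = 2Ω sin φ = 2 × 7.29×10⁻⁵ × sin 17° = 4.26×10⁻⁵ s⁻¹
Component geostrophic relations (x east, y north):
u_g = −(1/(fρ)) ∂P/∂y,  v_g = (1/(fρ)) ∂P/∂x
u_g = −(−1.3×10⁻³)/(4.26×10⁻⁵ × 1.24) = 24.6 m/s;  v_g = (−2.0×10⁻³)/(4.26×10⁻⁵ × 1.24) = −37.8 m/s
|V_g| = √(u_g² + v_g²) = 45.1 m/s

45 m/s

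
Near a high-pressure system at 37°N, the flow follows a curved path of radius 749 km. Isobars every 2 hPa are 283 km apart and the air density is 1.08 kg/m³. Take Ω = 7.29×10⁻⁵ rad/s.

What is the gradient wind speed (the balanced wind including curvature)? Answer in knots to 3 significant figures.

16.7 knots

Coriolis parameter at 37°N:
f = 2Ω sin φ = 2 × 7.29×10⁻⁵ × sin 37° = 8.77×10⁻⁵ s⁻¹
Pressure gradient: |∂P/∂n| = 200 Pa / 283000 m = 7.07×10⁻⁴ Pa/m
Geostrophic speed: V_g = |∂P/∂n|/(fρ) = 7.07×10⁻⁴/(8.77×10⁻⁵ × 1.08) = 7.46 m/s
Around a high, pressure-gradient force acts outward with centrifugal, so Coriolis balances both:
fV = (1/ρ)|∂P/∂n| + V²/R  →  V² − fR·V + fR·V_g = 0
With fR = 8.77×10⁻⁵ × 749×10³ m = 65.7 m/s:
V = [fR − √((fR)² − 4 fR V_g)]/2 = [65.7 − √(65.7² − 4×65.7×7.46)]/2 = 8.58 m/s
Supergeostrophic (V > V_g = 7.46 m/s), as expected around a high.
Converting: 8.58 m/s × 1.944 = 16.7 knots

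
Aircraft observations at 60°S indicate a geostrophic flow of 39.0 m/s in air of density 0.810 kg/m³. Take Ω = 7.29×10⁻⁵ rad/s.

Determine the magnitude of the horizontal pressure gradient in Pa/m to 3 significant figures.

Coriolis parameter at 60°S:
f = 2Ω sin φ = 2 × 7.29×10⁻⁵ × sin 60° = 1.26×10⁻⁴ s⁻¹
Geostrophic balance rearranged: |∂P/∂n| = f ρ V_g
|∂P/∂n| = 1.26×10⁻⁴ × 0.810 × 39.0 = 3.99×10⁻³ Pa/m

3.99×10⁻³ Pa/m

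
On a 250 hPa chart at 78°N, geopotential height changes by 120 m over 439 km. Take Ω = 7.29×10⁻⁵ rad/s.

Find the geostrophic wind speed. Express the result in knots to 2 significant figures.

37 knots

Coriolis parameter at 78°N:
f = 2Ω sin φ = 2 × 7.29×10⁻⁵ × sin 78° = 1.43×10⁻⁴ s⁻¹
Height gradient: |∂Z/∂n| = 120 m / 439000 m = 2.73×10⁻⁴
On a pressure surface, geostrophic balance gives V_g = (g/f)|∂Z/∂n|:
V_g = 9.81 × 2.73×10⁻⁴ / 1.43×10⁻⁴ = 18.8 m/s
Converting: 18.8 m/s × 1.944 = 37 knots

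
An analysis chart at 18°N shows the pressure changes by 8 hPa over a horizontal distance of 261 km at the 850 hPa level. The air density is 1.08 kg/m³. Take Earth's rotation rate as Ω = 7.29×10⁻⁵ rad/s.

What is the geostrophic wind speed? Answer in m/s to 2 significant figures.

63 m/s

Coriolis parameter at 18°N:
f = 2Ω sin φ = 2 × 7.29×10⁻⁵ × sin 18° = 4.51×10⁻⁵ s⁻¹
Pressure gradient: |∂P/∂n| = 800 Pa / 261000 m = 3.07×10⁻³ Pa/m
Geostrophic balance (pressure-gradient force = Coriolis force):
V_g = (1/(fρ)) |∂P/∂n| = 3.07×10⁻³ / (4.51×10⁻⁵ × 1.08) = 63.0 m/s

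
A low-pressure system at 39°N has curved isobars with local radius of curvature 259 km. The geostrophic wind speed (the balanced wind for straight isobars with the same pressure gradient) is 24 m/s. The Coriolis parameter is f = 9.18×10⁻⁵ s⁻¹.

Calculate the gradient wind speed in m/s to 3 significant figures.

14.8 m/s

Around a low, centrifugal force acts outward with Coriolis, so pressure-gradient force balances both:
(1/ρ)|∂P/∂n| = fV + V²/R  →  V² + fR·V − fR·V_g = 0
With fR = 9.18×10⁻⁵ × 259×10³ m = 23.8 m/s:
V = [−fR + √((fR)² + 4 fR V_g)]/2 = [−23.8 + √(23.8² + 4×23.8×24)]/2 = 14.8 m/s
Subgeostrophic (V < V_g = 24 m/s), as expected around a low.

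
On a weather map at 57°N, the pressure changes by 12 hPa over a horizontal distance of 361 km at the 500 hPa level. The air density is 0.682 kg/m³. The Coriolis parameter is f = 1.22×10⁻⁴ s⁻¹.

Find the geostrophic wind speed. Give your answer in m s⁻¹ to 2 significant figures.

Pressure gradient: |∂P/∂n| = 1200 Pa / 361000 m = 3.32×10⁻³ Pa/m
Geostrophic balance (pressure-gradient force = Coriolis force):
V_g = (1/(fρ)) |∂P/∂n| = 3.32×10⁻³ / (1.22×10⁻⁴ × 0.682) = 40.0 m/s

40 m s⁻¹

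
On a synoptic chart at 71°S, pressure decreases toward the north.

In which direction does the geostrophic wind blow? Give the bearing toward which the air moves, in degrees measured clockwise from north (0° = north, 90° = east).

270°

The pressure-gradient force points toward the north (bearing 000°).
Geostrophic balance: in the Southern Hemisphere the Coriolis force deflects motion to the left, so the geostrophic wind blows 90° to the left of the pressure-gradient force (low pressure on the right).
Rotating 000° by 90° counterclockwise gives 270° — the wind blows toward the west.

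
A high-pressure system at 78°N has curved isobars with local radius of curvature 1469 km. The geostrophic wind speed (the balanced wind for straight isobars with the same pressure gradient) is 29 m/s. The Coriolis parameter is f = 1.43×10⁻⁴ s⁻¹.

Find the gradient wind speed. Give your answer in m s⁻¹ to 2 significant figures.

Around a high, pressure-gradient force acts outward with centrifugal, so Coriolis balances both:
fV = (1/ρ)|∂P/∂n| + V²/R  →  V² − fR·V + fR·V_g = 0
With fR = 1.43×10⁻⁴ × 1469×10³ m = 210 m/s:
V = [fR − √((fR)² − 4 fR V_g)]/2 = [210 − √(210² − 4×210×29)]/2 = 34.7 m/s
Supergeostrophic (V > V_g = 29 m/s), as expected around a high.

35 m s⁻¹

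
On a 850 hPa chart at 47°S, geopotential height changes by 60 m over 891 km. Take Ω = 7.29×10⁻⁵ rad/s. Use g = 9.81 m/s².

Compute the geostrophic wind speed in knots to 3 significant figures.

Coriolis parameter at 47°S:
f = 2Ω sin φ = 2 × 7.29×10⁻⁵ × sin 47° = 1.07×10⁻⁴ s⁻¹
Height gradient: |∂Z/∂n| = 60 m / 891000 m = 6.73×10⁻⁵
On a pressure surface, geostrophic balance gives V_g = (g/f)|∂Z/∂n|:
V_g = 9.81 × 6.73×10⁻⁵ / 1.07×10⁻⁴ = 6.20 m/s
Converting: 6.20 m/s × 1.944 = 12.0 knots

12.0 knots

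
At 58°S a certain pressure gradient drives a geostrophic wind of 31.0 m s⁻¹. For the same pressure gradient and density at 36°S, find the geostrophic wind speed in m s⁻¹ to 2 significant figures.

With the same pressure gradient and density, V_g ∝ 1/f ∝ 1/sin φ.
V₂ = V₁ · sin φ₁ / sin φ₂ = 31.0 × sin 58° / sin 36°
V₂ = 31.0 × 0.8480/0.5878 = 45 m s⁻¹

45 m s⁻¹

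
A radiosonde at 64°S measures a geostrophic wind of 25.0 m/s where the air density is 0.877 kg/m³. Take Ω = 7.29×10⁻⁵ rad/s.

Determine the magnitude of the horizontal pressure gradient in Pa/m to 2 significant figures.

2.9×10⁻³ Pa/m

Coriolis parameter at 64°S:
f = 2Ω sin φ = 2 × 7.29×10⁻⁵ × sin 64° = 1.31×10⁻⁴ s⁻¹
Geostrophic balance rearranged: |∂P/∂n| = f ρ V_g
|∂P/∂n| = 1.31×10⁻⁴ × 0.877 × 25.0 = 2.87×10⁻³ Pa/m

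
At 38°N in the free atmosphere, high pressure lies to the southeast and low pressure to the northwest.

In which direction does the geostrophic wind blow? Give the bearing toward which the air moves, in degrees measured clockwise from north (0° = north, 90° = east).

045°

The pressure-gradient force points toward the northwest (bearing 315°).
Geostrophic balance: in the Northern Hemisphere the Coriolis force deflects motion to the right, so the geostrophic wind blows 90° to the right of the pressure-gradient force (low pressure on the left).
Rotating 315° by 90° clockwise gives 045° — the wind blows toward the northeast.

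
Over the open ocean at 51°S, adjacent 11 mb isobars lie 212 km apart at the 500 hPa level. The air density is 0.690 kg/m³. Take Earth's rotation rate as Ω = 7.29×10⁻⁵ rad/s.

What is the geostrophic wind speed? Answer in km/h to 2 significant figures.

240 km/h

Coriolis parameter at 51°S:
f = 2Ω sin φ = 2 × 7.29×10⁻⁵ × sin 51° = 1.13×10⁻⁴ s⁻¹
Pressure gradient: |∂P/∂n| = 1100 Pa / 212000 m = 5.19×10⁻³ Pa/m
Geostrophic balance (pressure-gradient force = Coriolis force):
V_g = (1/(fρ)) |∂P/∂n| = 5.19×10⁻³ / (1.13×10⁻⁴ × 0.690) = 66.4 m/s
Converting: 66.4 m/s × 3.6 = 240 km/h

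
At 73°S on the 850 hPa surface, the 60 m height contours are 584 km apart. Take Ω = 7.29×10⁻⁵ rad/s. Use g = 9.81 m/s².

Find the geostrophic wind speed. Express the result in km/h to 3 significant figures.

26.0 km/h

Coriolis parameter at 73°S:
f = 2Ω sin φ = 2 × 7.29×10⁻⁵ × sin 73° = 1.39×10⁻⁴ s⁻¹
Height gradient: |∂Z/∂n| = 60 m / 584000 m = 1.03×10⁻⁴
On a pressure surface, geostrophic balance gives V_g = (g/f)|∂Z/∂n|:
V_g = 9.81 × 1.03×10⁻⁴ / 1.39×10⁻⁴ = 7.23 m/s
Converting: 7.23 m/s × 3.6 = 26.0 km/h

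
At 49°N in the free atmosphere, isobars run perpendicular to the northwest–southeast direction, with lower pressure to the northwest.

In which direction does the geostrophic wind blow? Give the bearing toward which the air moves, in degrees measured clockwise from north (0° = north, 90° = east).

045°

The pressure-gradient force points toward the northwest (bearing 315°).
Geostrophic balance: in the Northern Hemisphere the Coriolis force deflects motion to the right, so the geostrophic wind blows 90° to the right of the pressure-gradient force (low pressure on the left).
Rotating 315° by 90° clockwise gives 045° — the wind blows toward the northeast.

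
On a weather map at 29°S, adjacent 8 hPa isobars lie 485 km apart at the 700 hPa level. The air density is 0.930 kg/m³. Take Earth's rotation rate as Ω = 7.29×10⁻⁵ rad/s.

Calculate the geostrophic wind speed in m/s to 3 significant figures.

25.1 m/s

Coriolis parameter at 29°S:
f = 2Ω sin φ = 2 × 7.29×10⁻⁵ × sin 29° = 7.07×10⁻⁵ s⁻¹
Pressure gradient: |∂P/∂n| = 800 Pa / 485000 m = 1.65×10⁻³ Pa/m
Geostrophic balance (pressure-gradient force = Coriolis force):
V_g = (1/(fρ)) |∂P/∂n| = 1.65×10⁻³ / (7.07×10⁻⁵ × 0.930) = 25.1 m/s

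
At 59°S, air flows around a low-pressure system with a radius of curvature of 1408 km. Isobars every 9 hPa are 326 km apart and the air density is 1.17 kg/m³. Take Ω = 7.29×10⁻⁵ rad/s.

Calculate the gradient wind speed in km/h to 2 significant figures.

62 km/h

Coriolis parameter at 59°S:
f = 2Ω sin φ = 2 × 7.29×10⁻⁵ × sin 59° = 1.25×10⁻⁴ s⁻¹
Pressure gradient: |∂P/∂n| = 900 Pa / 326000 m = 2.76×10⁻³ Pa/m
Geostrophic speed: V_g = |∂P/∂n|/(fρ) = 2.76×10⁻³/(1.25×10⁻⁴ × 1.17) = 18.9 m/s
Around a low, centrifugal force acts outward with Coriolis, so pressure-gradient force balances both:
(1/ρ)|∂P/∂n| = fV + V²/R  →  V² + fR·V − fR·V_g = 0
With fR = 1.25×10⁻⁴ × 1408×10³ m = 176 m/s:
V = [−fR + √((fR)² + 4 fR V_g)]/2 = [−176 + √(176² + 4×176×18.9)]/2 = 17.2 m/s
Subgeostrophic (V < V_g = 18.9 m/s), as expected around a low.
Converting: 17.2 m/s × 3.6 = 62 km/h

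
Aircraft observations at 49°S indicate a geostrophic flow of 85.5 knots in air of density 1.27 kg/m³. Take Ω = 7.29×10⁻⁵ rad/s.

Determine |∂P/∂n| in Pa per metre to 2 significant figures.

6.1×10⁻³ Pa/m

Coriolis parameter at 49°S:
f = 2Ω sin φ = 2 × 7.29×10⁻⁵ × sin 49° = 1.10×10⁻⁴ s⁻¹
Wind speed in SI: 85.5 knots = 44.0 m/s
Geostrophic balance rearranged: |∂P/∂n| = f ρ V_g
|∂P/∂n| = 1.10×10⁻⁴ × 1.27 × 44.0 = 6.15×10⁻³ Pa/m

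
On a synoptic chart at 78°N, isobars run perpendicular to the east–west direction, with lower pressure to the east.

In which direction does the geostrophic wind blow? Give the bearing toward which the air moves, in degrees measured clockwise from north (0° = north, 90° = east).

The pressure-gradient force points toward the east (bearing 090°).
Geostrophic balance: in the Northern Hemisphere the Coriolis force deflects motion to the right, so the geostrophic wind blows 90° to the right of the pressure-gradient force (low pressure on the left).
Rotating 090° by 90° clockwise gives 180° — the wind blows toward the south.

180°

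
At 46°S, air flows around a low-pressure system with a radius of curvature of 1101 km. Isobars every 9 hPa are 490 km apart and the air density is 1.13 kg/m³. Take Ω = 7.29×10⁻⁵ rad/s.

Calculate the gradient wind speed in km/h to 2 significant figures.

Coriolis parameter at 46°S:
f = 2Ω sin φ = 2 × 7.29×10⁻⁵ × sin 46° = 1.05×10⁻⁴ s⁻¹
Pressure gradient: |∂P/∂n| = 900 Pa / 490000 m = 1.84×10⁻³ Pa/m
Geostrophic speed: V_g = |∂P/∂n|/(fρ) = 1.84×10⁻³/(1.05×10⁻⁴ × 1.13) = 15.5 m/s
Around a low, centrifugal force acts outward with Coriolis, so pressure-gradient force balances both:
(1/ρ)|∂P/∂n| = fV + V²/R  →  V² + fR·V − fR·V_g = 0
With fR = 1.05×10⁻⁴ × 1101×10³ m = 115 m/s:
V = [−fR + √((fR)² + 4 fR V_g)]/2 = [−115 + √(115² + 4×115×15.5)]/2 = 13.8 m/s
Subgeostrophic (V < V_g = 15.5 m/s), as expected around a low.
Converting: 13.8 m/s × 3.6 = 50 km/h

50 km/h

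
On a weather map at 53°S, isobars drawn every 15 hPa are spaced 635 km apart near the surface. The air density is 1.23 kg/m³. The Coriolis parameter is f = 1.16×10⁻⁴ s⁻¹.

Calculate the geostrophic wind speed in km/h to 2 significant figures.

Pressure gradient: |∂P/∂n| = 1500 Pa / 635000 m = 2.36×10⁻³ Pa/m
Geostrophic balance (pressure-gradient force = Coriolis force):
V_g = (1/(fρ)) |∂P/∂n| = 2.36×10⁻³ / (1.16×10⁻⁴ × 1.23) = 16.6 m/s
Converting: 16.6 m/s × 3.6 = 60 km/h

60 km/h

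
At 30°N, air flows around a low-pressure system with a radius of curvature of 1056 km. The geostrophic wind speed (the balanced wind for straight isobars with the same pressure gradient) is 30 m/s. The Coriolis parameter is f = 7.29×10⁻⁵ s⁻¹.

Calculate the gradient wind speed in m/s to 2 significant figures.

23 m/s

Around a low, centrifugal force acts outward with Coriolis, so pressure-gradient force balances both:
(1/ρ)|∂P/∂n| = fV + V²/R  →  V² + fR·V − fR·V_g = 0
With fR = 7.29×10⁻⁵ × 1056×10³ m = 77.0 m/s:
V = [−fR + √((fR)² + 4 fR V_g)]/2 = [−77.0 + √(77.0² + 4×77.0×30)]/2 = 23.1 m/s
Subgeostrophic (V < V_g = 30 m/s), as expected around a low.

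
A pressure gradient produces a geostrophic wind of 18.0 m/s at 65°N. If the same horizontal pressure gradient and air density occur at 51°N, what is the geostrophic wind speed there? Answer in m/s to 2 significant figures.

With the same pressure gradient and density, V_g ∝ 1/f ∝ 1/sin φ.
V₂ = V₁ · sin φ₁ / sin φ₂ = 18.0 × sin 65° / sin 51°
V₂ = 18.0 × 0.9063/0.7771 = 21 m/s

21 m/s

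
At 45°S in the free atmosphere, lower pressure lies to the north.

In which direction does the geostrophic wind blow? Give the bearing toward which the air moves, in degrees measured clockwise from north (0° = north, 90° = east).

270°

The pressure-gradient force points toward the north (bearing 000°).
Geostrophic balance: in the Southern Hemisphere the Coriolis force deflects motion to the left, so the geostrophic wind blows 90° to the left of the pressure-gradient force (low pressure on the right).
Rotating 000° by 90° counterclockwise gives 270° — the wind blows toward the west.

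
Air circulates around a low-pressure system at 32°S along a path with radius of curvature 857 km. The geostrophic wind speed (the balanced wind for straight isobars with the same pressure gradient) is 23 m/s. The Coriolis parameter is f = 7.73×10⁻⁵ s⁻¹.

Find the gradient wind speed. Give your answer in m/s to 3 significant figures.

18.1 m/s

Around a low, centrifugal force acts outward with Coriolis, so pressure-gradient force balances both:
(1/ρ)|∂P/∂n| = fV + V²/R  →  V² + fR·V − fR·V_g = 0
With fR = 7.73×10⁻⁵ × 857×10³ m = 66.2 m/s:
V = [−fR + √((fR)² + 4 fR V_g)]/2 = [−66.2 + √(66.2² + 4×66.2×23)]/2 = 18.1 m/s
Subgeostrophic (V < V_g = 23 m/s), as expected around a low.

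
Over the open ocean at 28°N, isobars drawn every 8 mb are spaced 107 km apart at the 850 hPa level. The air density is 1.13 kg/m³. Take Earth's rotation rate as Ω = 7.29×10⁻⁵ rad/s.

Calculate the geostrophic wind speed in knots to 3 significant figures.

Coriolis parameter at 28°N:
f = 2Ω sin φ = 2 × 7.29×10⁻⁵ × sin 28° = 6.84×10⁻⁵ s⁻¹
Pressure gradient: |∂P/∂n| = 800 Pa / 107000 m = 7.48×10⁻³ Pa/m
Geostrophic balance (pressure-gradient force = Coriolis force):
V_g = (1/(fρ)) |∂P/∂n| = 7.48×10⁻³ / (6.84×10⁻⁵ × 1.13) = 96.7 m/s
Converting: 96.7 m/s × 1.944 = 188 knots

188 knots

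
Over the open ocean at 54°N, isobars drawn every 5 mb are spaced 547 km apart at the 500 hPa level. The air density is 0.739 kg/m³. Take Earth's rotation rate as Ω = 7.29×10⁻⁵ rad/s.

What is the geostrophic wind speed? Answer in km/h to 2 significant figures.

38 km/h

Coriolis parameter at 54°N:
f = 2Ω sin φ = 2 × 7.29×10⁻⁵ × sin 54° = 1.18×10⁻⁴ s⁻¹
Pressure gradient: |∂P/∂n| = 500 Pa / 547000 m = 9.14×10⁻⁴ Pa/m
Geostrophic balance (pressure-gradient force = Coriolis force):
V_g = (1/(fρ)) |∂P/∂n| = 9.14×10⁻⁴ / (1.18×10⁻⁴ × 0.739) = 10.5 m/s
Converting: 10.5 m/s × 3.6 = 38 km/h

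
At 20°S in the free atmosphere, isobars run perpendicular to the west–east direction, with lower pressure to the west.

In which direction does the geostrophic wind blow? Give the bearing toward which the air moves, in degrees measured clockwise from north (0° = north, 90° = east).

180°

The pressure-gradient force points toward the west (bearing 270°).
Geostrophic balance: in the Southern Hemisphere the Coriolis force deflects motion to the left, so the geostrophic wind blows 90° to the left of the pressure-gradient force (low pressure on the right).
Rotating 270° by 90° counterclockwise gives 180° — the wind blows toward the south.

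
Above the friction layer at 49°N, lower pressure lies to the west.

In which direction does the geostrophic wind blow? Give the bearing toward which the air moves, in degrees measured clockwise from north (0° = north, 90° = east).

000°

The pressure-gradient force points toward the west (bearing 270°).
Geostrophic balance: in the Northern Hemisphere the Coriolis force deflects motion to the right, so the geostrophic wind blows 90° to the right of the pressure-gradient force (low pressure on the left).
Rotating 270° by 90° clockwise gives 000° — the wind blows toward the north.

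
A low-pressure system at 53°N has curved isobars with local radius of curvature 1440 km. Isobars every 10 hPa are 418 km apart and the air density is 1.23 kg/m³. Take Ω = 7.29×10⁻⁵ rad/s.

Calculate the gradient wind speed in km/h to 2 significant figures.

Coriolis parameter at 53°N:
f = 2Ω sin φ = 2 × 7.29×10⁻⁵ × sin 53° = 1.16×10⁻⁴ s⁻¹
Pressure gradient: |∂P/∂n| = 1000 Pa / 418000 m = 2.39×10⁻³ Pa/m
Geostrophic speed: V_g = |∂P/∂n|/(fρ) = 2.39×10⁻³/(1.16×10⁻⁴ × 1.23) = 16.7 m/s
Around a low, centrifugal force acts outward with Coriolis, so pressure-gradient force balances both:
(1/ρ)|∂P/∂n| = fV + V²/R  →  V² + fR·V − fR·V_g = 0
With fR = 1.16×10⁻⁴ × 1440×10³ m = 168 m/s:
V = [−fR + √((fR)² + 4 fR V_g)]/2 = [−168 + √(168² + 4×168×16.7)]/2 = 15.3 m/s
Subgeostrophic (V < V_g = 16.7 m/s), as expected around a low.
Converting: 15.3 m/s × 3.6 = 55 km/h

55 km/h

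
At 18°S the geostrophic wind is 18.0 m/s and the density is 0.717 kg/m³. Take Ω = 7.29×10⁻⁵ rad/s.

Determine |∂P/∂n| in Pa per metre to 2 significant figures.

5.8×10⁻⁴ Pa/m

Coriolis parameter at 18°S:
f = 2Ω sin φ = 2 × 7.29×10⁻⁵ × sin 18° = 4.51×10⁻⁵ s⁻¹
Geostrophic balance rearranged: |∂P/∂n| = f ρ V_g
|∂P/∂n| = 4.51×10⁻⁵ × 0.717 × 18.0 = 5.81×10⁻⁴ Pa/m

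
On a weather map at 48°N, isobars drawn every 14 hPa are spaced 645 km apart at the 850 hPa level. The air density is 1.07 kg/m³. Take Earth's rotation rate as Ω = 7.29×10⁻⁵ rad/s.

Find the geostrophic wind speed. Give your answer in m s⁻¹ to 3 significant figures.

18.7 m s⁻¹

Coriolis parameter at 48°N:
f = 2Ω sin φ = 2 × 7.29×10⁻⁵ × sin 48° = 1.08×10⁻⁴ s⁻¹
Pressure gradient: |∂P/∂n| = 1400 Pa / 645000 m = 2.17×10⁻³ Pa/m
Geostrophic balance (pressure-gradient force = Coriolis force):
V_g = (1/(fρ)) |∂P/∂n| = 2.17×10⁻³ / (1.08×10⁻⁴ × 1.07) = 18.7 m/s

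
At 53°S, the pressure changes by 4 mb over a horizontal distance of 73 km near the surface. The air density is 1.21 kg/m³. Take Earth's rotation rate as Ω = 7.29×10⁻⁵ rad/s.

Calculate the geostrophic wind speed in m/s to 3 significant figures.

38.9 m/s

Coriolis parameter at 53°S:
f = 2Ω sin φ = 2 × 7.29×10⁻⁵ × sin 53° = 1.16×10⁻⁴ s⁻¹
Pressure gradient: |∂P/∂n| = 400 Pa / 73000 m = 5.48×10⁻³ Pa/m
Geostrophic balance (pressure-gradient force = Coriolis force):
V_g = (1/(fρ)) |∂P/∂n| = 5.48×10⁻³ / (1.16×10⁻⁴ × 1.21) = 38.9 m/s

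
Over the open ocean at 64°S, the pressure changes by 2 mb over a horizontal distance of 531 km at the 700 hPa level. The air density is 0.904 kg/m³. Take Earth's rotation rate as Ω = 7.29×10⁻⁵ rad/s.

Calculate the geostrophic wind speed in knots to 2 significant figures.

Coriolis parameter at 64°S:
f = 2Ω sin φ = 2 × 7.29×10⁻⁵ × sin 64° = 1.31×10⁻⁴ s⁻¹
Pressure gradient: |∂P/∂n| = 200 Pa / 531000 m = 3.77×10⁻⁴ Pa/m
Geostrophic balance (pressure-gradient force = Coriolis force):
V_g = (1/(fρ)) |∂P/∂n| = 3.77×10⁻⁴ / (1.31×10⁻⁴ × 0.904) = 3.18 m/s
Converting: 3.18 m/s × 1.944 = 6.2 knots

6.2 knots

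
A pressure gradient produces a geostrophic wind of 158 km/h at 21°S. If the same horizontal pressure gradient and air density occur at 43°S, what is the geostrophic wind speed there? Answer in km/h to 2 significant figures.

With the same pressure gradient and density, V_g ∝ 1/f ∝ 1/sin φ.
V₂ = V₁ · sin φ₁ / sin φ₂ = 158 × sin 21° / sin 43°
V₂ = 158 × 0.3584/0.6820 = 83 km/h

83 km/h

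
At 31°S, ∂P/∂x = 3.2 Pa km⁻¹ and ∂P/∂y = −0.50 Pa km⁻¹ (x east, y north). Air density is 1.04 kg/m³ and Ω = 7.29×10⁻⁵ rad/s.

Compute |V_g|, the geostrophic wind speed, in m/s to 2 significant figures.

41 m/s

Coriolis parameter at 31°S:
f = 2Ω sin φ = 2 × 7.29×10⁻⁵ × sin 31° = 7.51×10⁻⁵ s⁻¹
In the Southern Hemisphere f is negative: f = −7.51×10⁻⁵ s⁻¹.
Component geostrophic relations (x east, y north):
u_g = −(1/(fρ)) ∂P/∂y,  v_g = (1/(fρ)) ∂P/∂x
u_g = −(−0.50×10⁻³)/(−7.51×10⁻⁵ × 1.04) = −6.40 m/s;  v_g = (3.2×10⁻³)/(−7.51×10⁻⁵ × 1.04) = −41.0 m/s
|V_g| = √(u_g² + v_g²) = 41.5 m/s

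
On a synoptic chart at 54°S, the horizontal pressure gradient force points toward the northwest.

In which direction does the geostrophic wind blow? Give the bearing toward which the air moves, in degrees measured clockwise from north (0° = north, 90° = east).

The pressure-gradient force points toward the northwest (bearing 315°).
Geostrophic balance: in the Southern Hemisphere the Coriolis force deflects motion to the left, so the geostrophic wind blows 90° to the left of the pressure-gradient force (low pressure on the right).
Rotating 315° by 90° counterclockwise gives 225° — the wind blows toward the southwest.

225°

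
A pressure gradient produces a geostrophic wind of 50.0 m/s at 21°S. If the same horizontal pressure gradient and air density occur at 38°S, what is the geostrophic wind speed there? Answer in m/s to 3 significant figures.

With the same pressure gradient and density, V_g ∝ 1/f ∝ 1/sin φ.
V₂ = V₁ · sin φ₁ / sin φ₂ = 50.0 × sin 21° / sin 38°
V₂ = 50.0 × 0.3584/0.6157 = 29.1 m/s

29.1 m/s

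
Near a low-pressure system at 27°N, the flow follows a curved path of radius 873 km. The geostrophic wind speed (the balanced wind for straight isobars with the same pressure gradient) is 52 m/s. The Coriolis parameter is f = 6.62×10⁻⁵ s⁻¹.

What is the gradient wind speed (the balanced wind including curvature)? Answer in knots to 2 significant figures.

Around a low, centrifugal force acts outward with Coriolis, so pressure-gradient force balances both:
(1/ρ)|∂P/∂n| = fV + V²/R  →  V² + fR·V − fR·V_g = 0
With fR = 6.62×10⁻⁵ × 873×10³ m = 57.8 m/s:
V = [−fR + √((fR)² + 4 fR V_g)]/2 = [−57.8 + √(57.8² + 4×57.8×52)]/2 = 33.1 m/s
Subgeostrophic (V < V_g = 52 m/s), as expected around a low.
Converting: 33.1 m/s × 1.944 = 64 knots

64 knots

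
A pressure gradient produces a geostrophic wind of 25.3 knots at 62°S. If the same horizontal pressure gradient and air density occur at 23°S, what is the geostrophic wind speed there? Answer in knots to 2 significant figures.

57 knots

With the same pressure gradient and density, V_g ∝ 1/f ∝ 1/sin φ.
V₂ = V₁ · sin φ₁ / sin φ₂ = 25.3 × sin 62° / sin 23°
V₂ = 25.3 × 0.8829/0.3907 = 57 knots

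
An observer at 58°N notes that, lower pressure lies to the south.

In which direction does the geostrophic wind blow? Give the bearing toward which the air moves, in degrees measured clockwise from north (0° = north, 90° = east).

The pressure-gradient force points toward the south (bearing 180°).
Geostrophic balance: in the Northern Hemisphere the Coriolis force deflects motion to the right, so the geostrophic wind blows 90° to the right of the pressure-gradient force (low pressure on the left).
Rotating 180° by 90° clockwise gives 270° — the wind blows toward the west.

270°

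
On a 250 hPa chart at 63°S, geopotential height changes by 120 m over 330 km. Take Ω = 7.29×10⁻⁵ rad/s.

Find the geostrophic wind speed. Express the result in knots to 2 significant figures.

53 knots

Coriolis parameter at 63°S:
f = 2Ω sin φ = 2 × 7.29×10⁻⁵ × sin 63° = 1.30×10⁻⁴ s⁻¹
Height gradient: |∂Z/∂n| = 120 m / 330000 m = 3.64×10⁻⁴
On a pressure surface, geostrophic balance gives V_g = (g/f)|∂Z/∂n|:
V_g = 9.81 × 3.64×10⁻⁴ / 1.30×10⁻⁴ = 27.5 m/s
Converting: 27.5 m/s × 1.944 = 53 knots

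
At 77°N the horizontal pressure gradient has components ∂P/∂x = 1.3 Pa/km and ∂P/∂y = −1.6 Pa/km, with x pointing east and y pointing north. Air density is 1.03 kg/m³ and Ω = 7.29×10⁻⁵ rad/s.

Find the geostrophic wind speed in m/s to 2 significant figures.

14 m/s

Coriolis parameter at 77°N:
f = 2Ω sin φ = 2 × 7.29×10⁻⁵ × sin 77° = 1.42×10⁻⁴ s⁻¹
Component geostrophic relations (x east, y north):
u_g = −(1/(fρ)) ∂P/∂y,  v_g = (1/(fρ)) ∂P/∂x
u_g = −(−1.6×10⁻³)/(1.42×10⁻⁴ × 1.03) = 10.9 m/s;  v_g = (1.3×10⁻³)/(1.42×10⁻⁴ × 1.03) = 8.88 m/s
|V_g| = √(u_g² + v_g²) = 14.1 m/s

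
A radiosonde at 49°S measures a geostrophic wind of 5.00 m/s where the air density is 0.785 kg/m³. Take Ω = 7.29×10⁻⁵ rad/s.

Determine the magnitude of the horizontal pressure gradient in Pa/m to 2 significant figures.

4.3×10⁻⁴ Pa/m

Coriolis parameter at 49°S:
f = 2Ω sin φ = 2 × 7.29×10⁻⁵ × sin 49° = 1.10×10⁻⁴ s⁻¹
Geostrophic balance rearranged: |∂P/∂n| = f ρ V_g
|∂P/∂n| = 1.10×10⁻⁴ × 0.785 × 5.00 = 4.32×10⁻⁴ Pa/m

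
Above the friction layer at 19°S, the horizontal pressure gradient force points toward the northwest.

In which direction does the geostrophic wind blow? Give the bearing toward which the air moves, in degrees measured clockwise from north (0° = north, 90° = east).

The pressure-gradient force points toward the northwest (bearing 315°).
Geostrophic balance: in the Southern Hemisphere the Coriolis force deflects motion to the left, so the geostrophic wind blows 90° to the left of the pressure-gradient force (low pressure on the right).
Rotating 315° by 90° counterclockwise gives 225° — the wind blows toward the southwest.

225°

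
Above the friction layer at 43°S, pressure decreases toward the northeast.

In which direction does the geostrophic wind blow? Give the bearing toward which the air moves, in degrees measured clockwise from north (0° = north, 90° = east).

315°

The pressure-gradient force points toward the northeast (bearing 045°).
Geostrophic balance: in the Southern Hemisphere the Coriolis force deflects motion to the left, so the geostrophic wind blows 90° to the left of the pressure-gradient force (low pressure on the right).
Rotating 045° by 90° counterclockwise gives 315° — the wind blows toward the northwest.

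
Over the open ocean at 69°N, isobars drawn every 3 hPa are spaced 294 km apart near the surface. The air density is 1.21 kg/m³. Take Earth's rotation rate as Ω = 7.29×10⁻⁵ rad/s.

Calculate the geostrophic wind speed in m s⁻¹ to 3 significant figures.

6.20 m s⁻¹

Coriolis parameter at 69°N:
f = 2Ω sin φ = 2 × 7.29×10⁻⁵ × sin 69° = 1.36×10⁻⁴ s⁻¹
Pressure gradient: |∂P/∂n| = 300 Pa / 294000 m = 1.02×10⁻³ Pa/m
Geostrophic balance (pressure-gradient force = Coriolis force):
V_g = (1/(fρ)) |∂P/∂n| = 1.02×10⁻³ / (1.36×10⁻⁴ × 1.21) = 6.20 m/s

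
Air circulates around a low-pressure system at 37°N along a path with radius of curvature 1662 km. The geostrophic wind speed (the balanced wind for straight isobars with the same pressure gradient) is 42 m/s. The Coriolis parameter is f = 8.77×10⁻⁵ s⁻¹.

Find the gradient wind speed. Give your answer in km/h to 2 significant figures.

120 km/h

Around a low, centrifugal force acts outward with Coriolis, so pressure-gradient force balances both:
(1/ρ)|∂P/∂n| = fV + V²/R  →  V² + fR·V − fR·V_g = 0
With fR = 8.77×10⁻⁵ × 1662×10³ m = 146 m/s:
V = [−fR + √((fR)² + 4 fR V_g)]/2 = [−146 + √(146² + 4×146×42)]/2 = 34 m/s
Subgeostrophic (V < V_g = 42 m/s), as expected around a low.
Converting: 34 m/s × 3.6 = 120 km/h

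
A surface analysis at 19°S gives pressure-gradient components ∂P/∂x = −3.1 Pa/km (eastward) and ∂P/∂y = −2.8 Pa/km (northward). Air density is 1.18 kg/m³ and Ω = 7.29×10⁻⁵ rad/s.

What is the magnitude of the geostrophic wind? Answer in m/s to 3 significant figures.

74.6 m/s

Coriolis parameter at 19°S:
f = 2Ω sin φ = 2 × 7.29×10⁻⁵ × sin 19° = 4.75×10⁻⁵ s⁻¹
In the Southern Hemisphere f is negative: f = −4.75×10⁻⁵ s⁻¹.
Component geostrophic relations (x east, y north):
u_g = −(1/(fρ)) ∂P/∂y,  v_g = (1/(fρ)) ∂P/∂x
u_g = −(−2.8×10⁻³)/(−4.75×10⁻⁵ × 1.18) = −50.0 m/s;  v_g = (−3.1×10⁻³)/(−4.75×10⁻⁵ × 1.18) = 55.3 m/s
|V_g| = √(u_g² + v_g²) = 74.6 m/s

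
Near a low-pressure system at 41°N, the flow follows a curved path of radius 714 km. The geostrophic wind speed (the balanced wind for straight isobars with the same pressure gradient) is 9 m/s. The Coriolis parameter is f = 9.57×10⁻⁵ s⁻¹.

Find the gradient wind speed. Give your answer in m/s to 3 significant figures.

8.05 m/s

Around a low, centrifugal force acts outward with Coriolis, so pressure-gradient force balances both:
(1/ρ)|∂P/∂n| = fV + V²/R  →  V² + fR·V − fR·V_g = 0
With fR = 9.57×10⁻⁵ × 714×10³ m = 68.3 m/s:
V = [−fR + √((fR)² + 4 fR V_g)]/2 = [−68.3 + √(68.3² + 4×68.3×9)]/2 = 8.05 m/s
Subgeostrophic (V < V_g = 9 m/s), as expected around a low.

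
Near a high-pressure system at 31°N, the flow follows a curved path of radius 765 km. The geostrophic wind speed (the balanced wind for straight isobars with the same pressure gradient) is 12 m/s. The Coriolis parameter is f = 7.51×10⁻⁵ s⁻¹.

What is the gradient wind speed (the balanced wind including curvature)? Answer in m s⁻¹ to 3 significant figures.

Around a high, pressure-gradient force acts outward with centrifugal, so Coriolis balances both:
fV = (1/ρ)|∂P/∂n| + V²/R  →  V² − fR·V + fR·V_g = 0
With fR = 7.51×10⁻⁵ × 765×10³ m = 57.5 m/s:
V = [fR − √((fR)² − 4 fR V_g)]/2 = [57.5 − √(57.5² − 4×57.5×12)]/2 = 17.1 m/s
Supergeostrophic (V > V_g = 12 m/s), as expected around a high.

17.1 m s⁻¹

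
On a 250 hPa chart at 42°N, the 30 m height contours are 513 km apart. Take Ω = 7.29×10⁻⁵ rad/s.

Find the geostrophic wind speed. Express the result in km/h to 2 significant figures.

21 km/h

Coriolis parameter at 42°N:
f = 2Ω sin φ = 2 × 7.29×10⁻⁵ × sin 42° = 9.76×10⁻⁵ s⁻¹
Height gradient: |∂Z/∂n| = 30 m / 513000 m = 5.85×10⁻⁵
On a pressure surface, geostrophic balance gives V_g = (g/f)|∂Z/∂n|:
V_g = 9.81 × 5.85×10⁻⁵ / 9.76×10⁻⁵ = 5.88 m/s
Converting: 5.88 m/s × 3.6 = 21 km/h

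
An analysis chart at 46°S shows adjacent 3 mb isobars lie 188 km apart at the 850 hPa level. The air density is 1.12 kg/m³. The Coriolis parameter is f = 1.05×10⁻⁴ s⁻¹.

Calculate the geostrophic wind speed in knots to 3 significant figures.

Pressure gradient: |∂P/∂n| = 300 Pa / 188000 m = 1.60×10⁻³ Pa/m
Geostrophic balance (pressure-gradient force = Coriolis force):
V_g = (1/(fρ)) |∂P/∂n| = 1.60×10⁻³ / (1.05×10⁻⁴ × 1.12) = 13.6 m/s
Converting: 13.6 m/s × 1.944 = 26.4 knots

26.4 knots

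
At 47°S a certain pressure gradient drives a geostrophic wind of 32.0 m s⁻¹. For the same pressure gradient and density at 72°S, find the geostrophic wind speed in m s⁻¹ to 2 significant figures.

25 m s⁻¹

With the same pressure gradient and density, V_g ∝ 1/f ∝ 1/sin φ.
V₂ = V₁ · sin φ₁ / sin φ₂ = 32.0 × sin 47° / sin 72°
V₂ = 32.0 × 0.7314/0.9511 = 25 m s⁻¹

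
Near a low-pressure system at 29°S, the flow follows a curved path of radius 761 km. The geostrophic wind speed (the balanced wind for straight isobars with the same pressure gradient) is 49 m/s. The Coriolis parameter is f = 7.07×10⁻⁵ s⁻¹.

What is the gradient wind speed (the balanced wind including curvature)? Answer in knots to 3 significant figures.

Around a low, centrifugal force acts outward with Coriolis, so pressure-gradient force balances both:
(1/ρ)|∂P/∂n| = fV + V²/R  →  V² + fR·V − fR·V_g = 0
With fR = 7.07×10⁻⁵ × 761×10³ m = 53.8 m/s:
V = [−fR + √((fR)² + 4 fR V_g)]/2 = [−53.8 + √(53.8² + 4×53.8×49)]/2 = 31.1 m/s
Subgeostrophic (V < V_g = 49 m/s), as expected around a low.
Converting: 31.1 m/s × 1.944 = 60.4 knots

60.4 knots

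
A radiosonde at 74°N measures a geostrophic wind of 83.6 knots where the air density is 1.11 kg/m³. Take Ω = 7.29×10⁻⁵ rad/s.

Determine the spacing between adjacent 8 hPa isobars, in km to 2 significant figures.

120 km

Coriolis parameter at 74°N:
f = 2Ω sin φ = 2 × 7.29×10⁻⁵ × sin 74° = 1.40×10⁻⁴ s⁻¹
Wind speed in SI: 83.6 knots = 43.0 m/s
Geostrophic balance rearranged: |∂P/∂n| = f ρ V_g
|∂P/∂n| = 1.40×10⁻⁴ × 1.11 × 43.0 = 6.69×10⁻³ Pa/m
Isobar spacing: Δn = ΔP/|∂P/∂n| = 800 Pa / 6.69×10⁻³ Pa/m = 119570 m ≈ 120 km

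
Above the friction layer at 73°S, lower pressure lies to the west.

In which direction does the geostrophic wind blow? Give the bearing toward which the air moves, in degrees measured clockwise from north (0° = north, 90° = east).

180°

The pressure-gradient force points toward the west (bearing 270°).
Geostrophic balance: in the Southern Hemisphere the Coriolis force deflects motion to the left, so the geostrophic wind blows 90° to the left of the pressure-gradient force (low pressure on the right).
Rotating 270° by 90° counterclockwise gives 180° — the wind blows toward the south.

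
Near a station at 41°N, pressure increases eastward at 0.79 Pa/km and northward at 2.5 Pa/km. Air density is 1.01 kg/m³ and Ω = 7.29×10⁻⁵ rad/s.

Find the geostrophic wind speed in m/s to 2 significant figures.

27 m/s

Coriolis parameter at 41°N:
f = 2Ω sin φ = 2 × 7.29×10⁻⁵ × sin 41° = 9.57×10⁻⁵ s⁻¹
Component geostrophic relations (x east, y north):
u_g = −(1/(fρ)) ∂P/∂y,  v_g = (1/(fρ)) ∂P/∂x
u_g = −(2.5×10⁻³)/(9.57×10⁻⁵ × 1.01) = −25.9 m/s;  v_g = (0.79×10⁻³)/(9.57×10⁻⁵ × 1.01) = 8.18 m/s
|V_g| = √(u_g² + v_g²) = 27.1 m/s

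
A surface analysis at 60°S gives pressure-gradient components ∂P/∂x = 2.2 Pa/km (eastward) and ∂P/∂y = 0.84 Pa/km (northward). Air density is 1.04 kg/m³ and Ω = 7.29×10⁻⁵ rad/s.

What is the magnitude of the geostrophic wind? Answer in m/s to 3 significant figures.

Coriolis parameter at 60°S:
f = 2Ω sin φ = 2 × 7.29×10⁻⁵ × sin 60° = 1.26×10⁻⁴ s⁻¹
In the Southern Hemisphere f is negative: f = −1.26×10⁻⁴ s⁻¹.
Component geostrophic relations (x east, y north):
u_g = −(1/(fρ)) ∂P/∂y,  v_g = (1/(fρ)) ∂P/∂x
u_g = −(0.84×10⁻³)/(−1.26×10⁻⁴ × 1.04) = 6.40 m/s;  v_g = (2.2×10⁻³)/(−1.26×10⁻⁴ × 1.04) = −16.8 m/s
|V_g| = √(u_g² + v_g²) = 17.9 m/s

17.9 m/s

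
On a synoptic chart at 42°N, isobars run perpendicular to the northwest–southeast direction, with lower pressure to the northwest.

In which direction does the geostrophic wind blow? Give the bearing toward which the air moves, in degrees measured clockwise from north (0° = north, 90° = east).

The pressure-gradient force points toward the northwest (bearing 315°).
Geostrophic balance: in the Northern Hemisphere the Coriolis force deflects motion to the right, so the geostrophic wind blows 90° to the right of the pressure-gradient force (low pressure on the left).
Rotating 315° by 90° clockwise gives 045° — the wind blows toward the northeast.

045°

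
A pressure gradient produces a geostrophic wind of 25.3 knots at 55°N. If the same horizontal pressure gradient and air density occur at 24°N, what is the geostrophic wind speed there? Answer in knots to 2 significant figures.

51 knots

With the same pressure gradient and density, V_g ∝ 1/f ∝ 1/sin φ.
V₂ = V₁ · sin φ₁ / sin φ₂ = 25.3 × sin 55° / sin 24°
V₂ = 25.3 × 0.8192/0.4067 = 51 knots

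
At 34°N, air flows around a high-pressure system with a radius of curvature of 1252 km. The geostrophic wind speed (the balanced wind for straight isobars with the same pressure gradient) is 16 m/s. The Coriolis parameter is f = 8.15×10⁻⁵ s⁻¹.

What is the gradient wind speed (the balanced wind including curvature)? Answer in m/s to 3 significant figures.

19.9 m/s

Around a high, pressure-gradient force acts outward with centrifugal, so Coriolis balances both:
fV = (1/ρ)|∂P/∂n| + V²/R  →  V² − fR·V + fR·V_g = 0
With fR = 8.15×10⁻⁵ × 1252×10³ m = 102 m/s:
V = [fR − √((fR)² − 4 fR V_g)]/2 = [102 − √(102² − 4×102×16)]/2 = 19.9 m/s
Supergeostrophic (V > V_g = 16 m/s), as expected around a high.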